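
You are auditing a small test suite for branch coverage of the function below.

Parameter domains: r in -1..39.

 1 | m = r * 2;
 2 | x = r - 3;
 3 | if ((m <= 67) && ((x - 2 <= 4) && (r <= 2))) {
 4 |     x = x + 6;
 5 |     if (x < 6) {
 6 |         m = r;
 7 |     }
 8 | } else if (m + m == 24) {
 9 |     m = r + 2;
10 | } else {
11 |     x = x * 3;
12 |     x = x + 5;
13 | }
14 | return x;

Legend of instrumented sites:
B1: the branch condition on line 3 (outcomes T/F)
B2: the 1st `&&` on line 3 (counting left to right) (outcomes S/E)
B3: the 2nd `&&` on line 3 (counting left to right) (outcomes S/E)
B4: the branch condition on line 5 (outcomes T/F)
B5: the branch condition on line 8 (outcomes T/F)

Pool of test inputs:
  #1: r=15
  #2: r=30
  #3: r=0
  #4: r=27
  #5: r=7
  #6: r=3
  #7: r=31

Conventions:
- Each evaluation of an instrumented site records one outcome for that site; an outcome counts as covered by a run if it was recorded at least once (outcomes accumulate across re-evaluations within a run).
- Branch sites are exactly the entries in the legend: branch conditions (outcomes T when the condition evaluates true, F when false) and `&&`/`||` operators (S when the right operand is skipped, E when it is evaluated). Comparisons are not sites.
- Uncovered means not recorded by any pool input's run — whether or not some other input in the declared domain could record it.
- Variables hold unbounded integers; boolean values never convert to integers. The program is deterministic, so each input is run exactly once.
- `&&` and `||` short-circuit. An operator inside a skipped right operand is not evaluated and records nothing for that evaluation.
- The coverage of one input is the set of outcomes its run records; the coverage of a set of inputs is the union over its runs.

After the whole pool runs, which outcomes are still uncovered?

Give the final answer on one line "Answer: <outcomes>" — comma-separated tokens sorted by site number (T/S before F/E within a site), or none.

#1 (r=15) -> B2->E, B3->S, B1->F, B5->F; covered: B1=F, B2=E, B3=S, B5=F
#2 (r=30) -> B2->E, B3->S, B1->F, B5->F; covered: B1=F, B2=E, B3=S, B5=F
#3 (r=0) -> B2->E, B3->E, B1->T, B4->T; covered: B1=T, B2=E, B3=E, B4=T
#4 (r=27) -> B2->E, B3->S, B1->F, B5->F; covered: B1=F, B2=E, B3=S, B5=F
#5 (r=7) -> B2->E, B3->E, B1->F, B5->F; covered: B1=F, B2=E, B3=E, B5=F
#6 (r=3) -> B2->E, B3->E, B1->F, B5->F; covered: B1=F, B2=E, B3=E, B5=F
#7 (r=31) -> B2->E, B3->S, B1->F, B5->F; covered: B1=F, B2=E, B3=S, B5=F
union over the pool: B1=T, B1=F, B2=E, B3=S, B3=E, B4=T, B5=F
uncovered (3 of 10): B2=S, B4=F, B5=T

Answer: B2=S, B4=F, B5=T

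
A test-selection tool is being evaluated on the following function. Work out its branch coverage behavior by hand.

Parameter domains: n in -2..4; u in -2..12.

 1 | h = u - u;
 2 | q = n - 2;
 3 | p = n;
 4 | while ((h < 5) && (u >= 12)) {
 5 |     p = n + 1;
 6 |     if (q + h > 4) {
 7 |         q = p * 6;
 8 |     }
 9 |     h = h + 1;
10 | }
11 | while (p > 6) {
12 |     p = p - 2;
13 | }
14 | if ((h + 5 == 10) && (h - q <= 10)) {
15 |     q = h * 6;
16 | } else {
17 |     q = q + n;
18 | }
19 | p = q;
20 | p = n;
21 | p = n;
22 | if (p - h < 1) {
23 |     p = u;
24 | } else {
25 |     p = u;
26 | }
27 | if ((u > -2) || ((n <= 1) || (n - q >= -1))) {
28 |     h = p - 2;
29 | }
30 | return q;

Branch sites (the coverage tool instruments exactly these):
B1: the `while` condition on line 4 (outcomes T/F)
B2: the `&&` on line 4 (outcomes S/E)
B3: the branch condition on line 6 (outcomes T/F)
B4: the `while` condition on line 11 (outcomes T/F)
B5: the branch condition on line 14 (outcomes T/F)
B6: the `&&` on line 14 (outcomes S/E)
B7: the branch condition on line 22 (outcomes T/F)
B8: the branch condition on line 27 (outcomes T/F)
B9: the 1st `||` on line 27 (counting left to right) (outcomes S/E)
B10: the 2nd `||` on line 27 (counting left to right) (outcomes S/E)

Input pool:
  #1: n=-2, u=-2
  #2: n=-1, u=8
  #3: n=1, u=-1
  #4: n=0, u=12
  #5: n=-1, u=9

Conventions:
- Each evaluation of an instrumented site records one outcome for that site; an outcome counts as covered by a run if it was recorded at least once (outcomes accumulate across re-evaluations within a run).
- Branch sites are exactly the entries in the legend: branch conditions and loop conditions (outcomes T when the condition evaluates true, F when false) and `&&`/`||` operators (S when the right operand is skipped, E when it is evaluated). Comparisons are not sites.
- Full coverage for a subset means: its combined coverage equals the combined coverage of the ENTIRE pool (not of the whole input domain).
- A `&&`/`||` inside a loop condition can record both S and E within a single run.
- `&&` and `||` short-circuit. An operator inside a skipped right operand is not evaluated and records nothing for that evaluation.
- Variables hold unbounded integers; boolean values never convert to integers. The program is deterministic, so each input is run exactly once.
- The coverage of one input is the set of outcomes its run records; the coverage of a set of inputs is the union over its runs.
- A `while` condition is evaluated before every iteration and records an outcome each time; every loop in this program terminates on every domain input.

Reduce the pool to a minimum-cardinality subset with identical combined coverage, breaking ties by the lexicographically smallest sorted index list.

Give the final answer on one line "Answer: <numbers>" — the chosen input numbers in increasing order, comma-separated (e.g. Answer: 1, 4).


input #1 (n=-2, u=-2): events B2->E, B1->F, B4->F, B6->S, B5->F, B7->T, B9->E, B10->S, B8->T; covers B1=F, B2=E, B4=F, B5=F, B6=S, B7=T, B8=T, B9=E, B10=S
input #2 (n=-1, u=8): events B2->E, B1->F, B4->F, B6->S, B5->F, B7->T, B9->S, B8->T; covers B1=F, B2=E, B4=F, B5=F, B6=S, B7=T, B8=T, B9=S
input #3 (n=1, u=-1): events B2->E, B1->F, B4->F, B6->S, B5->F, B7->F, B9->S, B8->T; covers B1=F, B2=E, B4=F, B5=F, B6=S, B7=F, B8=T, B9=S
input #4 (n=0, u=12): events B2->E, B1->T, B3->F, B2->E, B1->T, B3->F, B2->E, B1->T, B3->F, B2->E, B1->T, B3->F, B2->E, B1->T, ...; covers B1=T, B1=F, B2=S, B2=E, B3=F, B4=F, B5=T, B6=E, B7=T, B8=T, B9=S
input #5 (n=-1, u=9): events B2->E, B1->F, B4->F, B6->S, B5->F, B7->T, B9->S, B8->T; covers B1=F, B2=E, B4=F, B5=F, B6=S, B7=T, B8=T, B9=S
union over all inputs: B1=T, B1=F, B2=S, B2=E, B3=F, B4=F, B5=T, B5=F, B6=S, B6=E, B7=T, B7=F, B8=T, B9=S, B9=E, B10=S (16 outcomes)
checked all size-1 subsets: none covers 16 outcomes (max 11/16)
checked all size-2 subsets: none covers 16 outcomes (max 15/16)
size 3: inputs {1, 3, 4} cover all 16 outcomes, and no lexicographically smaller subset of this size does
Answer: 1, 3, 4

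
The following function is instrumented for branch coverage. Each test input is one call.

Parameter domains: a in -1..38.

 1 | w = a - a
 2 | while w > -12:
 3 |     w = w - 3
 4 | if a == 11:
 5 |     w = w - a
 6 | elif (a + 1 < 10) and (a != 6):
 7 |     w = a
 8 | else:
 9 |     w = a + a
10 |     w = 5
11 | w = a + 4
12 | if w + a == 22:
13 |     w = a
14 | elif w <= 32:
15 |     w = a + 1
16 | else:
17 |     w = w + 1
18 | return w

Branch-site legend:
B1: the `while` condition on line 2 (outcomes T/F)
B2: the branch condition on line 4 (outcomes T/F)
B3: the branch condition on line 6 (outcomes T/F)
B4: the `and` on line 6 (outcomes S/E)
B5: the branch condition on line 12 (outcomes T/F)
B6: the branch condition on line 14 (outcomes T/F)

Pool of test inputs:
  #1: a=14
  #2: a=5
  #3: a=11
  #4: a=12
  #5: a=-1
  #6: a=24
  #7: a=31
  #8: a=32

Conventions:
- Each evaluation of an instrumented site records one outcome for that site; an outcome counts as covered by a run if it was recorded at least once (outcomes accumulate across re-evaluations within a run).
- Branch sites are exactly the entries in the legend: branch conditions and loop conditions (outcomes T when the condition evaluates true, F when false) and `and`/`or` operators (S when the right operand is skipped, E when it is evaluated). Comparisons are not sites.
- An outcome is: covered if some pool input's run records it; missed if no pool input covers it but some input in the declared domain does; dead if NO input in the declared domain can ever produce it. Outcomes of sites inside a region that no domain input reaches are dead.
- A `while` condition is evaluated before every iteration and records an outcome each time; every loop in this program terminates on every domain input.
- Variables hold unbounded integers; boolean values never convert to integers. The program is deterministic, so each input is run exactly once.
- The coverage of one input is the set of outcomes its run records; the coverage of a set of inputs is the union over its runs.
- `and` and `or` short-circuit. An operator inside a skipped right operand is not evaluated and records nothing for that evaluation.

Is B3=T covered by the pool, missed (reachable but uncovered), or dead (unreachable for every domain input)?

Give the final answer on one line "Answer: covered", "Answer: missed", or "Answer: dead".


B3=T is recorded by pool input(s) 2, 5 -> covered
Answer: covered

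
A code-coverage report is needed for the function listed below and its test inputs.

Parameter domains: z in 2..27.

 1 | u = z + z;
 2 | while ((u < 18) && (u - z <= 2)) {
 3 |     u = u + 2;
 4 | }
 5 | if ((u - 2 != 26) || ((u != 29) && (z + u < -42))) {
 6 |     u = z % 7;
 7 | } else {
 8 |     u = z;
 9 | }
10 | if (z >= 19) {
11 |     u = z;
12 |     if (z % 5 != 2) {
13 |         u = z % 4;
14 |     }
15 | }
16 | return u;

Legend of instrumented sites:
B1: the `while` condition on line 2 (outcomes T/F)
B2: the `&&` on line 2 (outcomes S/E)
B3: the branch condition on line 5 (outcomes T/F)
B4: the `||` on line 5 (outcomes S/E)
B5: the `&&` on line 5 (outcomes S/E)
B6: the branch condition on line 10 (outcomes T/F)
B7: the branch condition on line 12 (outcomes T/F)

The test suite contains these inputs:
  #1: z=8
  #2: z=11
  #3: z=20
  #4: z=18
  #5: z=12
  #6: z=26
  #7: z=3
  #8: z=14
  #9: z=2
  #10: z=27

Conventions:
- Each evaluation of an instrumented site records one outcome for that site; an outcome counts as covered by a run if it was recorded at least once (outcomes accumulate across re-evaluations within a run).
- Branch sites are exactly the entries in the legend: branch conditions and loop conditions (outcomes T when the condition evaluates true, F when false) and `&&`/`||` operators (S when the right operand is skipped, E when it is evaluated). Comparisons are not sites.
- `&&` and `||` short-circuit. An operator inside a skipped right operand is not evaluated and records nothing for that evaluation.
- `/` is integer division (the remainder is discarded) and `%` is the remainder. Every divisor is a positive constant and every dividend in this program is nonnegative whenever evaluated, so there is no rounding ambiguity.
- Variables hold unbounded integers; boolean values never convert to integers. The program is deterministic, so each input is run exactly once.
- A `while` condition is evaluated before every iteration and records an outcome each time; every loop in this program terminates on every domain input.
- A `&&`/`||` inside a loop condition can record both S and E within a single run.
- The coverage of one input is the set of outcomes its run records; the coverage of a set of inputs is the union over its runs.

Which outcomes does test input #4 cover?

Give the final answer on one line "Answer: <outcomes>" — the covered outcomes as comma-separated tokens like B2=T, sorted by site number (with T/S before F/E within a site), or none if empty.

Simulating input #4 (z=18) step by step:
  B2->S, B1->F, B4->S, B3->T, B6->F
as a set, this run covers: B1=F, B2=S, B3=T, B4=S, B6=F

Answer: B1=F, B2=S, B3=T, B4=S, B6=F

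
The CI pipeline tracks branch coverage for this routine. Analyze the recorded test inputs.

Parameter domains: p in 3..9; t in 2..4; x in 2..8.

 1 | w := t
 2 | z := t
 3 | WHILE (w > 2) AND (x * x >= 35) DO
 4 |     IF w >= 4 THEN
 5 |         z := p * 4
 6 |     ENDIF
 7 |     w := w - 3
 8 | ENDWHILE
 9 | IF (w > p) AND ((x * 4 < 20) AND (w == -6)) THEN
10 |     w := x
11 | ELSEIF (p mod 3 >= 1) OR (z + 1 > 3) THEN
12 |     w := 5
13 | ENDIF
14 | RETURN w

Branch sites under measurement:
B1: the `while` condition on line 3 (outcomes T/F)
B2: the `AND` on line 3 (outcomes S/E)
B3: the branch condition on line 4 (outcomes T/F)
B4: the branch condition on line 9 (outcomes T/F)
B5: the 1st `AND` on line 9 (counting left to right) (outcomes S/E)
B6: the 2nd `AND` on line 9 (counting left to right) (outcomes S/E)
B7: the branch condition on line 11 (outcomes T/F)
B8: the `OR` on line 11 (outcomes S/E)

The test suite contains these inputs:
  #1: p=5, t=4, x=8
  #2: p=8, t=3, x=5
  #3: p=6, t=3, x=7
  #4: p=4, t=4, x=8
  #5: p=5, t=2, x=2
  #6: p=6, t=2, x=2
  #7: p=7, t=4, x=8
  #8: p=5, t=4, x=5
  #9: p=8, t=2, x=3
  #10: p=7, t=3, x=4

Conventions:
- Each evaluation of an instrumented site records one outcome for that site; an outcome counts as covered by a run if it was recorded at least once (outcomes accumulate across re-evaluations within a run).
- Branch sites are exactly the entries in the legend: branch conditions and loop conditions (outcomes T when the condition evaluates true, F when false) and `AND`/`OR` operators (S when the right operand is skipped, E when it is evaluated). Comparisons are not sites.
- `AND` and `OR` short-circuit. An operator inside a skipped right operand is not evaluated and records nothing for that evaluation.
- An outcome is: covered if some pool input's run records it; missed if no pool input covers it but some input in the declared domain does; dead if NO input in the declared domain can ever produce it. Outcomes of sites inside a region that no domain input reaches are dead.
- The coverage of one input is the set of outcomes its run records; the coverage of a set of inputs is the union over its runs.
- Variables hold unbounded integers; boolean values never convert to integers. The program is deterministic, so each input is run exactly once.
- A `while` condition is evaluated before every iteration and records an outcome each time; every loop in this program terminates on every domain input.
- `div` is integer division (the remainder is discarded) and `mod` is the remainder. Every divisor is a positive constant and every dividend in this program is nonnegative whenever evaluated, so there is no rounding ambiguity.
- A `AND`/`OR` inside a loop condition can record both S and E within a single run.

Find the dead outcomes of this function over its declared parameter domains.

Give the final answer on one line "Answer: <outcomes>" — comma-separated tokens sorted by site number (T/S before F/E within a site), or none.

sweeping the full domain (147 inputs) for each outcome:
  B4=T: no domain input ever produces it -> dead
  reachable outcomes have witnesses, e.g. B1=T (e.g. p=3, t=3, x=6), B1=F (e.g. p=3, t=2, x=2), B2=S (e.g. p=3, t=2, x=2), B2=E (e.g. p=3, t=3, x=2)

Answer: B4=T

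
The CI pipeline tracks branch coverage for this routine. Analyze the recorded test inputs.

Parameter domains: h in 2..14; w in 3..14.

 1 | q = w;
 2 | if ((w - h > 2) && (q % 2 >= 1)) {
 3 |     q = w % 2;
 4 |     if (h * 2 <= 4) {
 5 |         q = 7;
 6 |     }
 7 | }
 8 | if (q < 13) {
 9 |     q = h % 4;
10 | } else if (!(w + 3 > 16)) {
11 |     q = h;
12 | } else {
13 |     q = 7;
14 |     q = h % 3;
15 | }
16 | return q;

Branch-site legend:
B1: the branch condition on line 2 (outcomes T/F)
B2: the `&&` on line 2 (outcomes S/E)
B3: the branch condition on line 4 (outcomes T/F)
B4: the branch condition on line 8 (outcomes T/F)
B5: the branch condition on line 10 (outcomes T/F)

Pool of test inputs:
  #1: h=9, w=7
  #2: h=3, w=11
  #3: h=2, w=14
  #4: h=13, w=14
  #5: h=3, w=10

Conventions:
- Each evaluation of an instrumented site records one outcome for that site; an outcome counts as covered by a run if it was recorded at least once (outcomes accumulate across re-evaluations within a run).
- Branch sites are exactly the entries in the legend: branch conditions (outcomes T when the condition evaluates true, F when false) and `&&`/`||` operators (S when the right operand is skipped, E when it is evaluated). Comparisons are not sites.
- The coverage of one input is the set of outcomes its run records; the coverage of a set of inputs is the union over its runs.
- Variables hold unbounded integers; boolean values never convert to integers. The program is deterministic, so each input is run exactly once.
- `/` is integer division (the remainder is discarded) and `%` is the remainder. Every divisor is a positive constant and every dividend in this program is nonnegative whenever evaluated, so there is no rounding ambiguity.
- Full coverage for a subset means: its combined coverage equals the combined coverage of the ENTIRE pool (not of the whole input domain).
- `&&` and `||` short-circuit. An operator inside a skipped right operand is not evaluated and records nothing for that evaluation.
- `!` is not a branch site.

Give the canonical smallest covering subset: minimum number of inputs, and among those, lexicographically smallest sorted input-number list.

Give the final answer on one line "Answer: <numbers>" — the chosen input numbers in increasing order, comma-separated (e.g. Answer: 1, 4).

test 1 (h=9, w=7) fires B2->S, B1->F, B4->T; hits B1=F, B2=S, B4=T
test 2 (h=3, w=11) fires B2->E, B1->T, B3->F, B4->T; hits B1=T, B2=E, B3=F, B4=T
test 3 (h=2, w=14) fires B2->E, B1->F, B4->F, B5->F; hits B1=F, B2=E, B4=F, B5=F
test 4 (h=13, w=14) fires B2->S, B1->F, B4->F, B5->F; hits B1=F, B2=S, B4=F, B5=F
test 5 (h=3, w=10) fires B2->E, B1->F, B4->T; hits B1=F, B2=E, B4=T
together the pool reaches 8 outcomes: B1=T, B1=F, B2=S, B2=E, B3=F, B4=T, B4=F, B5=F
every size-1 subset falls short of the 8 outcomes (best: 4/8)
the canonical winner is {2, 4}: size 2, full 8-outcome coverage, earliest index list among size-2 covers

Answer: 2, 4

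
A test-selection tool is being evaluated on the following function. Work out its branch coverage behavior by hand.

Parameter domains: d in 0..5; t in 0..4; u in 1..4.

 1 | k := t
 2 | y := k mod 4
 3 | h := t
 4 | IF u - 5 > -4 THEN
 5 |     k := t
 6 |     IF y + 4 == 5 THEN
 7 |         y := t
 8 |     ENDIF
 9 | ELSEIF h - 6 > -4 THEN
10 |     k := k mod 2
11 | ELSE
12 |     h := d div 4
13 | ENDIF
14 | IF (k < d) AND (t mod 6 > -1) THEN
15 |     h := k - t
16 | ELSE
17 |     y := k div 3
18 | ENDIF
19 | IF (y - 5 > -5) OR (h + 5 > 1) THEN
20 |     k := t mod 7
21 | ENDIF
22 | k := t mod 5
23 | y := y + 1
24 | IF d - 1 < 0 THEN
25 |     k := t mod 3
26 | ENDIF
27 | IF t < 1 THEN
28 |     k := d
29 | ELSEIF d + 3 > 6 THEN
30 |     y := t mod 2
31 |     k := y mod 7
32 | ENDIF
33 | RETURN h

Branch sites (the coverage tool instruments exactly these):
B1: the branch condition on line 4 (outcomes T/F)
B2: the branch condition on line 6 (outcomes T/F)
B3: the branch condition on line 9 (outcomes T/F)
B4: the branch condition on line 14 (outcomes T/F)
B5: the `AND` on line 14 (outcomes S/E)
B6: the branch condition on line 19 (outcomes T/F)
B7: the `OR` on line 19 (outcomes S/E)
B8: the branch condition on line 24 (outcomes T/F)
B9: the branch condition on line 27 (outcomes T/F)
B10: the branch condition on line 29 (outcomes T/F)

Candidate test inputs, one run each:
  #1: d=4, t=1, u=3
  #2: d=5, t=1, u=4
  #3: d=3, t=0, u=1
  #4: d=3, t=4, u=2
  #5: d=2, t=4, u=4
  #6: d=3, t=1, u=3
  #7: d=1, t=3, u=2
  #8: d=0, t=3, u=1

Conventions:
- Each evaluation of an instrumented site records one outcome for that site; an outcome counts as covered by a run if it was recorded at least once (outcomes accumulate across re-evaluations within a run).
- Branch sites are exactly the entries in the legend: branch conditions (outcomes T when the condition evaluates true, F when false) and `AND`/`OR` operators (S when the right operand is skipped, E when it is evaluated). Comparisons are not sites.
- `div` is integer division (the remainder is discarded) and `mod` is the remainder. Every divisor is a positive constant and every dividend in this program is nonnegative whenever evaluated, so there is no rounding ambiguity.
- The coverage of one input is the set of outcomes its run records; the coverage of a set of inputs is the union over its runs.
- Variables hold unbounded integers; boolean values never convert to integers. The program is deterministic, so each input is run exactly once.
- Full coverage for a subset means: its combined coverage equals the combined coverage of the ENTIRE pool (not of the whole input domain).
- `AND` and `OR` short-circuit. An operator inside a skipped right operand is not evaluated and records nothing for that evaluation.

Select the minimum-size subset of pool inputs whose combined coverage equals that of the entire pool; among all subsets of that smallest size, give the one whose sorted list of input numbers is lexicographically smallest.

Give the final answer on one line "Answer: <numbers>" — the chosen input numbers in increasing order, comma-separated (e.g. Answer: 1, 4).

#1 (d=4, t=1, u=3) -> covered: B1=T, B2=T, B4=T, B5=E, B6=T, B7=S, B8=F, B9=F, B10=T
#2 (d=5, t=1, u=4) -> covered: B1=T, B2=T, B4=T, B5=E, B6=T, B7=S, B8=F, B9=F, B10=T
#3 (d=3, t=0, u=1) -> covered: B1=F, B3=F, B4=T, B5=E, B6=T, B7=E, B8=F, B9=T
#4 (d=3, t=4, u=2) -> covered: B1=T, B2=F, B4=F, B5=S, B6=T, B7=S, B8=F, B9=F, B10=F
#5 (d=2, t=4, u=4) -> covered: B1=T, B2=F, B4=F, B5=S, B6=T, B7=S, B8=F, B9=F, B10=F
#6 (d=3, t=1, u=3) -> covered: B1=T, B2=T, B4=T, B5=E, B6=T, B7=S, B8=F, B9=F, B10=F
#7 (d=1, t=3, u=2) -> covered: B1=T, B2=F, B4=F, B5=S, B6=T, B7=S, B8=F, B9=F, B10=F
#8 (d=0, t=3, u=1) -> covered: B1=F, B3=T, B4=F, B5=S, B6=T, B7=E, B8=T, B9=F, B10=F
union over all inputs: B1=T, B1=F, B2=T, B2=F, B3=T, B3=F, B4=T, B4=F, B5=S, B5=E, B6=T, B7=S, B7=E, B8=T, B8=F, B9=T, B9=F, B10=T, B10=F (19 outcomes)
checked all size-1 subsets: none covers 19 outcomes (max 9/19)
checked all size-2 subsets: none covers 19 outcomes (max 16/19)
checked all size-3 subsets: none covers 19 outcomes (max 18/19)
size 4: inputs {1, 3, 4, 8} cover all 19 outcomes, and no lexicographically smaller subset of this size does

Answer: 1, 3, 4, 8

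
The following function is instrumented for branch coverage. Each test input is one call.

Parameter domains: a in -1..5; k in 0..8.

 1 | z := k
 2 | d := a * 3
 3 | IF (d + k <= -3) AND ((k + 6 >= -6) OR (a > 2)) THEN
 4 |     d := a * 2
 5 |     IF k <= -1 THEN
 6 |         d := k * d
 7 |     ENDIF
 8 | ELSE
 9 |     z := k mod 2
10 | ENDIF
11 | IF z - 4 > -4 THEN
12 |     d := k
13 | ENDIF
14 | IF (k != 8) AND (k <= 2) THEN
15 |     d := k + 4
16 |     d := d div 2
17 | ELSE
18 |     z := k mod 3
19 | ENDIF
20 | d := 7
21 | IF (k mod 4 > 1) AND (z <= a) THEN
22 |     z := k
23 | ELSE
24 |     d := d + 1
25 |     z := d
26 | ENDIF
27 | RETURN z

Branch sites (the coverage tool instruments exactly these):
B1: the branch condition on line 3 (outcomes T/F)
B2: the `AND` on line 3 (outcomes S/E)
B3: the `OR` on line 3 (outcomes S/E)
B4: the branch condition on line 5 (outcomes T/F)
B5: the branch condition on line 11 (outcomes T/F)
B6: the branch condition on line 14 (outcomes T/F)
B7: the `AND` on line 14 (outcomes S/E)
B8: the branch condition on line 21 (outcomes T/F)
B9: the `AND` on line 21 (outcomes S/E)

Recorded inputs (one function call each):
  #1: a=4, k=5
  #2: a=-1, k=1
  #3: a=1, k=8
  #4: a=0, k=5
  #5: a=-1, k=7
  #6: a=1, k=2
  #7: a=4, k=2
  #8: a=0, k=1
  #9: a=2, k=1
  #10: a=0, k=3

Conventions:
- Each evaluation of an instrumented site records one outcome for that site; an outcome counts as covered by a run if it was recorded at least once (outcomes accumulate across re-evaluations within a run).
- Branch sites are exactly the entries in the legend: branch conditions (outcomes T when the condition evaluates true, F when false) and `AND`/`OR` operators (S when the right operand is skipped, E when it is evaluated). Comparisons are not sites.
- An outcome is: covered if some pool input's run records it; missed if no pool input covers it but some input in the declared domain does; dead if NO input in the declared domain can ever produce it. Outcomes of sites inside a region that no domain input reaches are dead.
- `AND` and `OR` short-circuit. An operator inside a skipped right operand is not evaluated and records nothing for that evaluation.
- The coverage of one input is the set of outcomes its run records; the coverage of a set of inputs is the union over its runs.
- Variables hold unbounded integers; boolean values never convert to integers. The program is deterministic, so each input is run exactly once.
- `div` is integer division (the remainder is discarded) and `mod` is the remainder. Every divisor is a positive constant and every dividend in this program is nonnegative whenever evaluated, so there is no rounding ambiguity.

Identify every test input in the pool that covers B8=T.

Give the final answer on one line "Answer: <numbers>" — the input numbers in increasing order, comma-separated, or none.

input #1 (a=4, k=5): never hits B8=T
input #2 (a=-1, k=1): never hits B8=T
input #3 (a=1, k=8): never hits B8=T
input #4 (a=0, k=5): never hits B8=T
input #5 (a=-1, k=7): never hits B8=T
input #6 (a=1, k=2): hits B8=T
input #7 (a=4, k=2): hits B8=T
input #8 (a=0, k=1): never hits B8=T
input #9 (a=2, k=1): never hits B8=T
input #10 (a=0, k=3): hits B8=T

Answer: 6, 7, 10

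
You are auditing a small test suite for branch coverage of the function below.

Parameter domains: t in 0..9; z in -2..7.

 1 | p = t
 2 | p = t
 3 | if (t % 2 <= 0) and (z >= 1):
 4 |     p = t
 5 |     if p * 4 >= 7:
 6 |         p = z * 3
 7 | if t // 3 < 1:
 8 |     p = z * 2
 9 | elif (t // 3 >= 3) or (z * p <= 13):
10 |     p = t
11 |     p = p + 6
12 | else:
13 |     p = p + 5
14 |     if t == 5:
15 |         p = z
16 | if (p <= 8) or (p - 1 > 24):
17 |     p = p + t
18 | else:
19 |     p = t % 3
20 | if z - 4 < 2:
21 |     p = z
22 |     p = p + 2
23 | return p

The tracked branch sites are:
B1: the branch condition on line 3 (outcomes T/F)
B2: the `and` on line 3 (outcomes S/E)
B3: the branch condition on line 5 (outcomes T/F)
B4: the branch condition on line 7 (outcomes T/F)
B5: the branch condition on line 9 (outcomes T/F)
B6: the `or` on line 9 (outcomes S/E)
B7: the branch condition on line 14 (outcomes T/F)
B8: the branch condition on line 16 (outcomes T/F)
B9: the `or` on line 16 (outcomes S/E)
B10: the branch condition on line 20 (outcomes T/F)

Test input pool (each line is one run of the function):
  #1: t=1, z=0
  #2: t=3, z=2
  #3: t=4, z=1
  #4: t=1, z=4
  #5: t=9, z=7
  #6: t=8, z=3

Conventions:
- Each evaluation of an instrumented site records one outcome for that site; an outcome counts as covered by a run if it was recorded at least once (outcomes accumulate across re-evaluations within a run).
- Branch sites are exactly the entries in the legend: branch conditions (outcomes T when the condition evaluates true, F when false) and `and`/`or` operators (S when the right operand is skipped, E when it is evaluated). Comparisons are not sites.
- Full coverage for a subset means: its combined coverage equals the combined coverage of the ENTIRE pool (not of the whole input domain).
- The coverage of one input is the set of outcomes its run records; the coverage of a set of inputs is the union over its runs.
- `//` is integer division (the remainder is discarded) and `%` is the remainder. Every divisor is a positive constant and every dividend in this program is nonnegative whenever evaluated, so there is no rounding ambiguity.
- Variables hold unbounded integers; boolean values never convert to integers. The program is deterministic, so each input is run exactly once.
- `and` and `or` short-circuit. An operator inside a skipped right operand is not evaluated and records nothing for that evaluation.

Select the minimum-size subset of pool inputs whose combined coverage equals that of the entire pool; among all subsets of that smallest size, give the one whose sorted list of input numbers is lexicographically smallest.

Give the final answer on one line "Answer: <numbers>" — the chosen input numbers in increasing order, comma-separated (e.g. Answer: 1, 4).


#1 (t=1, z=0) -> covered: B1=F, B2=S, B4=T, B8=T, B9=S, B10=T
#2 (t=3, z=2) -> covered: B1=F, B2=S, B4=F, B5=T, B6=E, B8=F, B9=E, B10=T
#3 (t=4, z=1) -> covered: B1=T, B2=E, B3=T, B4=F, B5=T, B6=E, B8=F, B9=E, B10=T
#4 (t=1, z=4) -> covered: B1=F, B2=S, B4=T, B8=T, B9=S, B10=T
#5 (t=9, z=7) -> covered: B1=F, B2=S, B4=F, B5=T, B6=S, B8=F, B9=E, B10=F
#6 (t=8, z=3) -> covered: B1=T, B2=E, B3=T, B4=F, B5=F, B6=E, B7=F, B8=F, B9=E, B10=T
together the pool reaches 18 outcomes: B1=T, B1=F, B2=S, B2=E, B3=T, B4=T, B4=F, B5=T, B5=F, B6=S, B6=E, B7=F, B8=T, B8=F, B9=S, B9=E, B10=T, B10=F
checked all size-1 subsets: none covers 18 outcomes (max 10/18)
checked all size-2 subsets: none covers 18 outcomes (max 15/18)
inputs {1, 5, 6} (size 3) cover everything; no size-3 subset with a lexicographically smaller index list covers all 18
Answer: 1, 5, 6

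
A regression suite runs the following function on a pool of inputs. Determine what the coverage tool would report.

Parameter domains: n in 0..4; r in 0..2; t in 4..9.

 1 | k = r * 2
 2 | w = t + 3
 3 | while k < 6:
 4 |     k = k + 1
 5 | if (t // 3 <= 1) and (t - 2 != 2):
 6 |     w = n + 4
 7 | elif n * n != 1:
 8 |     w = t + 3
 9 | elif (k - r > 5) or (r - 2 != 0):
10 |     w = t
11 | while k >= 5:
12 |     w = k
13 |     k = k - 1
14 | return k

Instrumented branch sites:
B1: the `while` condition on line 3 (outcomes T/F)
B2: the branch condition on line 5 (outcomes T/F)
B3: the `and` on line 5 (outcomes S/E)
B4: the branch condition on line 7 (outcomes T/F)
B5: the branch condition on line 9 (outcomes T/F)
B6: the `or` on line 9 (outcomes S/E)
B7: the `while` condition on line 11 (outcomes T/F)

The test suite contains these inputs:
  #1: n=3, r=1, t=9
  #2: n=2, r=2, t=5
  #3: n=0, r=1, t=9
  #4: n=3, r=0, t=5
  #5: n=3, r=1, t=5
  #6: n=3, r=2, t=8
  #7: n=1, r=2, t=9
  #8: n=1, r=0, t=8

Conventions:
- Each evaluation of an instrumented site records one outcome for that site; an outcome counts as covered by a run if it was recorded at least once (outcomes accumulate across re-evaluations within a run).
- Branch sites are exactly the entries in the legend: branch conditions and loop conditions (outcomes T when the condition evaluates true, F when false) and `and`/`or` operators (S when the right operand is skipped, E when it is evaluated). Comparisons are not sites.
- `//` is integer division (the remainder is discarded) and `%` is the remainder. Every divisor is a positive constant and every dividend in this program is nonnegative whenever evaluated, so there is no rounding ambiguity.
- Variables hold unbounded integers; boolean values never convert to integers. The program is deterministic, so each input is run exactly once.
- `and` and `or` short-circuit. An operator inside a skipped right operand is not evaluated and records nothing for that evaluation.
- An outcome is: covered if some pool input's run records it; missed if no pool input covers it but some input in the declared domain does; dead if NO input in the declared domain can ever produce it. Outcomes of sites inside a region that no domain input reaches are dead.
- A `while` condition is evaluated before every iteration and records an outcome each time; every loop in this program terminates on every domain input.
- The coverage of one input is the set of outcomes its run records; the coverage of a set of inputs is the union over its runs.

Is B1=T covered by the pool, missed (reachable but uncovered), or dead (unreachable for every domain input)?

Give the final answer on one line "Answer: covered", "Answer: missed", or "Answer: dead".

B1=T is recorded by pool input(s) 1, 2, 3, 4, 5, 6, 7, 8 -> covered

Answer: covered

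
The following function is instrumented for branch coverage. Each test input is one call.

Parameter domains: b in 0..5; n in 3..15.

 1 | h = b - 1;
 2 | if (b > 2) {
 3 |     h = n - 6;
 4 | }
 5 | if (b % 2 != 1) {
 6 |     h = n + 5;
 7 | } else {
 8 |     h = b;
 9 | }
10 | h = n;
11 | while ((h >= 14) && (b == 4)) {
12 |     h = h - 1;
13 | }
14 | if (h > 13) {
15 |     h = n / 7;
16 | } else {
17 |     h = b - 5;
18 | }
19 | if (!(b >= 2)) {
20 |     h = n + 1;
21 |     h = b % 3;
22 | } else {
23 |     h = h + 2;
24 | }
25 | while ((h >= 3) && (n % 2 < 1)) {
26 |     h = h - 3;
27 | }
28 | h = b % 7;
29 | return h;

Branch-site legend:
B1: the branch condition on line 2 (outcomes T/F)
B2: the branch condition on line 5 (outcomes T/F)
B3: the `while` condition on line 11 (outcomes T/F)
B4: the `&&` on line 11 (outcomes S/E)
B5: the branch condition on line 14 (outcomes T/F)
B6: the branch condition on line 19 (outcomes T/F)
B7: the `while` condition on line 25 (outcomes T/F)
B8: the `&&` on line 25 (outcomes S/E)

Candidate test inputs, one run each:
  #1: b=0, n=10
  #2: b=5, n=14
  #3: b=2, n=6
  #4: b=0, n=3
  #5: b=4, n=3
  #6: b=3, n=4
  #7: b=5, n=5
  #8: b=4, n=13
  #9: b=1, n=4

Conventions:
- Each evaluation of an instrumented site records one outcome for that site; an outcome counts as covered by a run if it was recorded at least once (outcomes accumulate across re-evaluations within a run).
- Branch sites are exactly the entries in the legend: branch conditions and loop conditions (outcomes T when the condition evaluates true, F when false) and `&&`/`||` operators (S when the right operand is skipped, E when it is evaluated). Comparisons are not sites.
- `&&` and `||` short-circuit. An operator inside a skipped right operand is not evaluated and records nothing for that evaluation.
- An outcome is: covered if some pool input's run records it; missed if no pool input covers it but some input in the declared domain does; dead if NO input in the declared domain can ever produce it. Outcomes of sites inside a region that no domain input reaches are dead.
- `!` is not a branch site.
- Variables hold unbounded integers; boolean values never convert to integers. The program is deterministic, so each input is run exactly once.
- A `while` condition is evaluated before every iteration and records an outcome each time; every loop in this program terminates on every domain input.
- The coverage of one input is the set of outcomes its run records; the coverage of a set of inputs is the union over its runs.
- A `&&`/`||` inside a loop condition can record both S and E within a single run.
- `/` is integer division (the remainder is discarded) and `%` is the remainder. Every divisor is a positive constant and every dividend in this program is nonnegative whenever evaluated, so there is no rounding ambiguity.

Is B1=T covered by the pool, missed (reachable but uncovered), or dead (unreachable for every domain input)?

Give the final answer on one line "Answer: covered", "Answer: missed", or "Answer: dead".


B1=T is recorded by pool input(s) 2, 5, 6, 7, 8 -> covered
Answer: covered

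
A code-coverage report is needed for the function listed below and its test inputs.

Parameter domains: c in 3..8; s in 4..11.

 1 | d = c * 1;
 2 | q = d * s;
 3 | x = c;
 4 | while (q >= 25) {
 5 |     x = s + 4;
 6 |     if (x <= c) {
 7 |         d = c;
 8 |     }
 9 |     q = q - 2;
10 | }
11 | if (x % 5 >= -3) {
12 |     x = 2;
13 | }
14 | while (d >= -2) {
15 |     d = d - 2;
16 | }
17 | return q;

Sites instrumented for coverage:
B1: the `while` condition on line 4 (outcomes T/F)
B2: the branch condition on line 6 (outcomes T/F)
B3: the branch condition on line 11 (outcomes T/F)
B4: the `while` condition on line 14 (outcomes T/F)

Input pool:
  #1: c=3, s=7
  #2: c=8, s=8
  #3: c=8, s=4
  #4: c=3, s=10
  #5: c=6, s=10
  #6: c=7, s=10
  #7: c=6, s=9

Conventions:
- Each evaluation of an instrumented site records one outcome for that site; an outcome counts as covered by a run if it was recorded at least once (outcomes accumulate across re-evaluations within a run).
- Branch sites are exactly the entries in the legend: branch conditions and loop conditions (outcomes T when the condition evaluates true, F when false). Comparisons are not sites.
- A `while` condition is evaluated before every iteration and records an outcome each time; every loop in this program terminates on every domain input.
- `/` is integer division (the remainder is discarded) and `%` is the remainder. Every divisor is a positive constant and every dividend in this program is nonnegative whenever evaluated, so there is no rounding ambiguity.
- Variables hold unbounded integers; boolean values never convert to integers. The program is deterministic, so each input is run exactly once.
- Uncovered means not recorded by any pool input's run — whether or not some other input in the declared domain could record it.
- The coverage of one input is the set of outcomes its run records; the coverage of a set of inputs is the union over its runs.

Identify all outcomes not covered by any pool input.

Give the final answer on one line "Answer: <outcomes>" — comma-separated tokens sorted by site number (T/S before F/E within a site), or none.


test 1 (c=3, s=7) fires B1->F, B3->T, B4->T, B4->T, B4->T, B4->F; hits B1=F, B3=T, B4=T, B4=F
test 2 (c=8, s=8) fires B1->T, B2->F, B1->T, B2->F, B1->T, B2->F, B1->T, B2->F, B1->T, B2->F, B1->T, B2->F, B1->T, B2->F, ...; hits B1=T, B1=F, B2=F, B3=T, B4=T, B4=F
test 3 (c=8, s=4) fires B1->T, B2->T, B1->T, B2->T, B1->T, B2->T, B1->T, B2->T, B1->F, B3->T, B4->T, B4->T, B4->T, B4->T, ...; hits B1=T, B1=F, B2=T, B3=T, B4=T, B4=F
test 4 (c=3, s=10) fires B1->T, B2->F, B1->T, B2->F, B1->T, B2->F, B1->F, B3->T, B4->T, B4->T, B4->T, B4->F; hits B1=T, B1=F, B2=F, B3=T, B4=T, B4=F
test 5 (c=6, s=10) fires B1->T, B2->F, B1->T, B2->F, B1->T, B2->F, B1->T, B2->F, B1->T, B2->F, B1->T, B2->F, B1->T, B2->F, ...; hits B1=T, B1=F, B2=F, B3=T, B4=T, B4=F
test 6 (c=7, s=10) fires B1->T, B2->F, B1->T, B2->F, B1->T, B2->F, B1->T, B2->F, B1->T, B2->F, B1->T, B2->F, B1->T, B2->F, ...; hits B1=T, B1=F, B2=F, B3=T, B4=T, B4=F
test 7 (c=6, s=9) fires B1->T, B2->F, B1->T, B2->F, B1->T, B2->F, B1->T, B2->F, B1->T, B2->F, B1->T, B2->F, B1->T, B2->F, ...; hits B1=T, B1=F, B2=F, B3=T, B4=T, B4=F
union over the pool: B1=T, B1=F, B2=T, B2=F, B3=T, B4=T, B4=F
uncovered (1 of 8): B3=F
Answer: B3=F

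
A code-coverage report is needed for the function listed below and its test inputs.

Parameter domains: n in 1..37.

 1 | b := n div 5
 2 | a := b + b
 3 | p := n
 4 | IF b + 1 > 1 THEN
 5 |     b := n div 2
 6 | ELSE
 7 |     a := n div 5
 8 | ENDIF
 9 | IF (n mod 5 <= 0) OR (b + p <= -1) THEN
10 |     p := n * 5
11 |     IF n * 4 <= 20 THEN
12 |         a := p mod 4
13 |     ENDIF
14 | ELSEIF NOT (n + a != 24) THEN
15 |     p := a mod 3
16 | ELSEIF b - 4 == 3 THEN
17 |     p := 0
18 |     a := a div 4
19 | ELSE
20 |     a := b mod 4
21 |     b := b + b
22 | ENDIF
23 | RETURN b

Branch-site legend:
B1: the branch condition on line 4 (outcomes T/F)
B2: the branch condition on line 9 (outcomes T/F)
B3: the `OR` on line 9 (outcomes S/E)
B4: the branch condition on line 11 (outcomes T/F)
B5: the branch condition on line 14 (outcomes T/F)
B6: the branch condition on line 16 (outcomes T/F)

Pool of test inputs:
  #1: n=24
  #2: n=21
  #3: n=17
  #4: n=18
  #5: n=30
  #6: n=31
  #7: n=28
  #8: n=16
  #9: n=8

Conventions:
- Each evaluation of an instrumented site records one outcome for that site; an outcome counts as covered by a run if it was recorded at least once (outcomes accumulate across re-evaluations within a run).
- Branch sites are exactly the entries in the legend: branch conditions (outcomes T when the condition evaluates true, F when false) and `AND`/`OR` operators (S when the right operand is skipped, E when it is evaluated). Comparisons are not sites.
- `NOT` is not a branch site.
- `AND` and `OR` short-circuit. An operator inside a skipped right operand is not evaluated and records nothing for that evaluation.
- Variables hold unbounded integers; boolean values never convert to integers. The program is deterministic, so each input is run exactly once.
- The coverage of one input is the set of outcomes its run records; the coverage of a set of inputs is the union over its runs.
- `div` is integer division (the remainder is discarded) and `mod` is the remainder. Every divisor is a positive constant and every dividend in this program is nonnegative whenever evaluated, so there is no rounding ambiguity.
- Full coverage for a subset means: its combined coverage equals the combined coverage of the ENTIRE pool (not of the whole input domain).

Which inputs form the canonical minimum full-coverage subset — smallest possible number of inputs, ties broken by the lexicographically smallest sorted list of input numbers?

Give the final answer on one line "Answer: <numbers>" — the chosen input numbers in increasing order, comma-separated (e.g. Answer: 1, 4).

input #1, n=24: outcomes B1=T, B2=F, B3=E, B5=F, B6=F
input #2, n=21: outcomes B1=T, B2=F, B3=E, B5=F, B6=F
input #3, n=17: outcomes B1=T, B2=F, B3=E, B5=F, B6=F
input #4, n=18: outcomes B1=T, B2=F, B3=E, B5=T
input #5, n=30: outcomes B1=T, B2=T, B3=S, B4=F
input #6, n=31: outcomes B1=T, B2=F, B3=E, B5=F, B6=F
input #7, n=28: outcomes B1=T, B2=F, B3=E, B5=F, B6=F
input #8, n=16: outcomes B1=T, B2=F, B3=E, B5=F, B6=F
input #9, n=8: outcomes B1=T, B2=F, B3=E, B5=F, B6=F
together the pool reaches 9 outcomes: B1=T, B2=T, B2=F, B3=S, B3=E, B4=F, B5=T, B5=F, B6=F
checked all size-1 subsets: none covers 9 outcomes (max 5/9)
checked all size-2 subsets: none covers 9 outcomes (max 8/9)
size 3: inputs {1, 4, 5} cover all 9 outcomes, and no lexicographically smaller subset of this size does

Answer: 1, 4, 5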